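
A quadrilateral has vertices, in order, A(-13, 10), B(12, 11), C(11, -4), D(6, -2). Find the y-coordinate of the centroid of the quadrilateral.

Apply the shoelace formula. First the cross-terms c_i = x_i·y_{i+1} − x_{i+1}·y_i:
  -263, -169, 2, 34  ⇒  2A = -396, A = -198.
Then Σ (y_i + y_{i+1})·c_i = -6446, so ȳ = -6446 / (6·(-198)) = 293/54.

293/54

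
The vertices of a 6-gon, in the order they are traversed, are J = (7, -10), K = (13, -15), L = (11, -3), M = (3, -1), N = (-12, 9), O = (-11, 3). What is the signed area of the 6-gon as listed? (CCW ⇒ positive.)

Apply the shoelace formula: 2A = Σ (x_i·y_{i+1} − x_{i+1}·y_i), indices taken mod 6.
Cross-terms: 25, 126, -2, 15, 63, 89  ⇒  Σ = 316
Signed area = Σ/2 = 158 (positive ⇒ counter-clockwise traversal).

158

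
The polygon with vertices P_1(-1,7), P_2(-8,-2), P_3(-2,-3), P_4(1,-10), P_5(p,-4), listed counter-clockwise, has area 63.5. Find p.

2

Write out the shoelace sum; only the two edges meeting at P_5 involve p:
2·Area = [(1·(-4) − p·(-10)) + (p·7 − (-1)·(-4))] + 101
       = 17·p + 93 = 127
⇒ p = 2.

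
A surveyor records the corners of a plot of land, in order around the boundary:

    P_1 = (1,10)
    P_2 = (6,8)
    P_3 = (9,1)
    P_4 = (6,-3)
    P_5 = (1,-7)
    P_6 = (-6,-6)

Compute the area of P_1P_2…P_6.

146

Apply the shoelace (surveyor's) formula: 2A = Σ (x_i·y_{i+1} − x_{i+1}·y_i), indices taken mod 6.
P_1→P_2: (1)(8) − (6)(10) = -52
P_2→P_3: (6)(1) − (9)(8) = -66
P_3→P_4: (9)(-3) − (6)(1) = -33
P_4→P_5: (6)(-7) − (1)(-3) = -39
P_5→P_6: (1)(-6) − (-6)(-7) = -48
P_6→P_1: (-6)(10) − (1)(-6) = -54
Σ = -292
Area = |Σ|/2 = 146.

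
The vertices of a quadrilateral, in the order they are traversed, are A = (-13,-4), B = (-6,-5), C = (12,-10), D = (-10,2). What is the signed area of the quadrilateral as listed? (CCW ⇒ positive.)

75.5

Apply the shoelace (surveyor's) formula: 2A = Σ (x_i·y_{i+1} − x_{i+1}·y_i), indices taken mod 4.
Cross-terms: 41, 120, -76, 66  ⇒  Σ = 151
Signed area = Σ/2 = 75.5 (positive ⇒ counter-clockwise traversal).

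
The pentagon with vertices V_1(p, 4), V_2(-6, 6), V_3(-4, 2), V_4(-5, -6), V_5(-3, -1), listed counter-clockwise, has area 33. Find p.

The doubled signed area Σ (x_i y_{i+1} − x_{i+1} y_i) is linear in p.
With p=0 it equals 45; the coefficient of p is 7 (from the two edges through V_1).
So 7·p + 45 = 2·33 = 66 ⇒ p = 3.

3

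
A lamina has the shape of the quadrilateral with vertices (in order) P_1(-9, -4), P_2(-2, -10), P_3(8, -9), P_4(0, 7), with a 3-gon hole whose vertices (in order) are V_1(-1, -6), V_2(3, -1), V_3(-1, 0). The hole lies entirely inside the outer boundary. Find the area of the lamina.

Outer boundary:
Apply the surveyor's formula: 2A = Σ (x_i·y_{i+1} − x_{i+1}·y_i), indices taken mod 4.
Cross-terms: 82, 98, 56, 63  ⇒  Σ = 299
Area = |Σ|/2 = 149.5.
Hole:
Σ = (19) + (-1) + (6) = 24
Area = |Σ|/2 = 12.
Net area = 149.5 − 12 = 137.5.

137.5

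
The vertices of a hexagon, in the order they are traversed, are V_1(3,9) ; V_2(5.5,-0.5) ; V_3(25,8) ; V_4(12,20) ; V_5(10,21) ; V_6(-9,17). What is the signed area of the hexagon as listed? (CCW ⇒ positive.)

Σ = (-51) + (56.5) + (404) + (52) + (359) + (-132) = 688.5
Signed area = Σ/2 = 344.25 (positive ⇒ counter-clockwise traversal).

344.25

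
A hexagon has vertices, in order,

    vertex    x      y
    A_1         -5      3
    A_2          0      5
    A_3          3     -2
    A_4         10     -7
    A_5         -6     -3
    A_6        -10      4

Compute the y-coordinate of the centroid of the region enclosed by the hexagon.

-40/59

Apply the shoelace formula. First the cross-terms c_i = x_i·y_{i+1} − x_{i+1}·y_i:
  -25, -15, -1, -72, -54, -10  ⇒  2A = -177, A = -88.5.
Then Σ (y_i + y_{i+1})·c_i = 360, so ȳ = 360 / (6·(-88.5)) = -40/59.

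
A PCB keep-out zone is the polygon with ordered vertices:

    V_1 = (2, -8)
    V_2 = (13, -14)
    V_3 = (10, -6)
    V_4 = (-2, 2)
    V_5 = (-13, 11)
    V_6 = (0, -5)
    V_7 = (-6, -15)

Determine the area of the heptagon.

Apply the surveyor's formula: 2A = Σ (x_i·y_{i+1} − x_{i+1}·y_i), indices taken mod 7.
Σ = (76) + (62) + (8) + (4) + (65) + (-30) + (78) = 263
Area = |Σ|/2 = 131.5.

131.5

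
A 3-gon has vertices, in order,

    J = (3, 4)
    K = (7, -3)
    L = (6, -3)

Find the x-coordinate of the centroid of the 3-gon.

Apply the shoelace formula. First the cross-terms c_i = x_i·y_{i+1} − x_{i+1}·y_i:
  -37, -3, 33  ⇒  2A = -7, A = -3.5.
Then Σ (x_i + x_{i+1})·c_i = -112, so x̄ = -112 / (6·(-3.5)) = 16/3.

16/3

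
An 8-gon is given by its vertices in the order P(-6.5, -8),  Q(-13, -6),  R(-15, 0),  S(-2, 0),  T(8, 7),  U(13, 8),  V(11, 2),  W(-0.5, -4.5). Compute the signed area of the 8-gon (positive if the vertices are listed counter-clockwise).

Cross-terms: -65, -90, 0, -14, -27, -62, -48.5, -25.25  ⇒  Σ = -331.75
Signed area = Σ/2 = -165.875 (negative ⇒ clockwise traversal).

-165.875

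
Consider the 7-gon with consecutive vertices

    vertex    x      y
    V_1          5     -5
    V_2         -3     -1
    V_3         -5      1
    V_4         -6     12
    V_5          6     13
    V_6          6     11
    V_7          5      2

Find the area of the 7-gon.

161

Σ = (-20) + (-8) + (-54) + (-150) + (-12) + (-43) + (-35) = -322
Area = |Σ|/2 = 161.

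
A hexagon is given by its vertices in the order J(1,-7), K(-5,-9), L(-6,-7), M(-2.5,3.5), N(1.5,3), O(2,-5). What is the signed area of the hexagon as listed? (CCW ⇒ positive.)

Apply the shoelace formula: 2A = Σ (x_i·y_{i+1} − x_{i+1}·y_i), indices taken mod 6.
Cross-terms: -44, -19, -38.5, -12.75, -13.5, -9  ⇒  Σ = -136.75
Signed area = Σ/2 = -68.375 (negative ⇒ clockwise traversal).

-68.375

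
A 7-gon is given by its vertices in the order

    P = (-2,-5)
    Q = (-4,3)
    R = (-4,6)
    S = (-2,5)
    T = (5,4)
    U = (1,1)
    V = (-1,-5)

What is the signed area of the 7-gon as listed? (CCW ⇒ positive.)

-43.5

P→Q: (-2)(3) − (-4)(-5) = -26
Q→R: (-4)(6) − (-4)(3) = -12
R→S: (-4)(5) − (-2)(6) = -8
S→T: (-2)(4) − (5)(5) = -33
T→U: (5)(1) − (1)(4) = 1
U→V: (1)(-5) − (-1)(1) = -4
V→P: (-1)(-5) − (-2)(-5) = -5
Σ = -87
Signed area = Σ/2 = -43.5 (negative ⇒ clockwise traversal).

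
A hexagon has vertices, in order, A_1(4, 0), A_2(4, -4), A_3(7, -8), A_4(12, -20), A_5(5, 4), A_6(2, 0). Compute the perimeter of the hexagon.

|A_1A_2| = √((0)² + (-4)²) = √16 = 4
|A_2A_3| = √((3)² + (-4)²) = √25 = 5
|A_3A_4| = √((5)² + (-12)²) = √169 = 13
|A_4A_5| = √((-7)² + (24)²) = √625 = 25
|A_5A_6| = √((-3)² + (-4)²) = √25 = 5
|A_6A_1| = √((2)² + (0)²) = √4 = 2
Perimeter = 4 + 5 + 13 + 25 + 5 + 2 = 54.

54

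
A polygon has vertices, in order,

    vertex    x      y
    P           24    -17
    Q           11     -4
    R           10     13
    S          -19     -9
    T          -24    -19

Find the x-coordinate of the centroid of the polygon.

Apply the surveyor's formula. First the cross-terms c_i = x_i·y_{i+1} − x_{i+1}·y_i:
  91, 183, 157, 145, 864  ⇒  2A = 1440, A = 720.
Then Σ (x_i + x_{i+1})·c_i = -620, so x̄ = -620 / (6·720) = -31/216.

-31/216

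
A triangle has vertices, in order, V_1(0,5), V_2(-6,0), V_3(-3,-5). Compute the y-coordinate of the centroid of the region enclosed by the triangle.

0

Apply the shoelace formula. First the cross-terms c_i = x_i·y_{i+1} − x_{i+1}·y_i:
  30, 30, -15  ⇒  2A = 45, A = 22.5.
Then Σ (y_i + y_{i+1})·c_i = 0, so ȳ = 0 / (6·22.5) = 0.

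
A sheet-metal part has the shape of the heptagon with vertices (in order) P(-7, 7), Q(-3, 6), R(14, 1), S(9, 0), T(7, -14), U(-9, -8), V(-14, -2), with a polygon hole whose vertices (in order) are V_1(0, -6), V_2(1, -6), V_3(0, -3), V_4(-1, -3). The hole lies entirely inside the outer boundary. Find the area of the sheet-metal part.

312.5

Outer boundary:
Σ = (-21) + (-87) + (-9) + (-126) + (-182) + (-94) + (-112) = -631
Area = |Σ|/2 = 315.5.
Hole:
Apply the shoelace (surveyor's) formula: 2A = Σ (x_i·y_{i+1} − x_{i+1}·y_i), indices taken mod 4.
Σ = (6) + (-3) + (-3) + (6) = 6
Area = |Σ|/2 = 3.
Net area = 315.5 − 3 = 312.5.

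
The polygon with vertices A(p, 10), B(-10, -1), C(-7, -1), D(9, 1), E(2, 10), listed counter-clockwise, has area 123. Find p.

The doubled signed area Σ (x_i y_{i+1} − x_{i+1} y_i) is linear in p.
With p=0 it equals 213; the coefficient of p is -11 (from the two edges through A).
So -11·p + 213 = 2·123 = 246 ⇒ p = -3.

-3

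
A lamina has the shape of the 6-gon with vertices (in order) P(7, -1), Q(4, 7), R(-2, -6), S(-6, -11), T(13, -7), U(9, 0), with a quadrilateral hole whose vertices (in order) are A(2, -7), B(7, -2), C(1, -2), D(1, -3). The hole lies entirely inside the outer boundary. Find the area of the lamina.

118.5

Outer boundary:
Apply Gauss's area formula: 2A = Σ (x_i·y_{i+1} − x_{i+1}·y_i), indices taken mod 6.
Σ = (53) + (-10) + (-14) + (185) + (63) + (-9) = 268
Area = |Σ|/2 = 134.
Hole:
Apply the surveyor's formula: 2A = Σ (x_i·y_{i+1} − x_{i+1}·y_i), indices taken mod 4.
Cross-terms: 45, -12, -1, -1  ⇒  Σ = 31
Area = |Σ|/2 = 15.5.
Net area = 134 − 15.5 = 118.5.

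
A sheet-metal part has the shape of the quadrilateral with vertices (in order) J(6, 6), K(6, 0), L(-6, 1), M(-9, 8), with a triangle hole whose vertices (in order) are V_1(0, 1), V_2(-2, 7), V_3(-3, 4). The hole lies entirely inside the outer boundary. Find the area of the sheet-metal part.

79.5

Outer boundary:
Apply Gauss's area formula: 2A = Σ (x_i·y_{i+1} − x_{i+1}·y_i), indices taken mod 4.
Σ = (-36) + (6) + (-39) + (-102) = -171
Area = |Σ|/2 = 85.5.
Hole:
Apply the surveyor's formula: 2A = Σ (x_i·y_{i+1} − x_{i+1}·y_i), indices taken mod 3.
Σ = (2) + (13) + (-3) = 12
Area = |Σ|/2 = 6.
Net area = 85.5 − 6 = 79.5.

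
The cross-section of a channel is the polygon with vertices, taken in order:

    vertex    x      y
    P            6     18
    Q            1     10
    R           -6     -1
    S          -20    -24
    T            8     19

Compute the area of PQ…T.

33.5

Apply Gauss's area formula: 2A = Σ (x_i·y_{i+1} − x_{i+1}·y_i), indices taken mod 5.
Σ = (42) + (59) + (124) + (-188) + (30) = 67
Area = |Σ|/2 = 33.5.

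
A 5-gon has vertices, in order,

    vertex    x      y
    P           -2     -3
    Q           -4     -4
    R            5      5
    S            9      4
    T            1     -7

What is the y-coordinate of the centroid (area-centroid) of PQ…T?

-58/113

Apply the shoelace (surveyor's) formula. First the cross-terms c_i = x_i·y_{i+1} − x_{i+1}·y_i:
  -4, 0, -25, -67, -17  ⇒  2A = -113, A = -56.5.
Then Σ (y_i + y_{i+1})·c_i = 174, so ȳ = 174 / (6·(-56.5)) = -58/113.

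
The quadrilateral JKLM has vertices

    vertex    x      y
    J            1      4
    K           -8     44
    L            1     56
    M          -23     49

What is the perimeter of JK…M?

|JK| = √((-9)² + (40)²) = √1681 = 41
|KL| = √((9)² + (12)²) = √225 = 15
|LM| = √((-24)² + (-7)²) = √625 = 25
|MJ| = √((24)² + (-45)²) = √2601 = 51
Perimeter = 41 + 15 + 25 + 51 = 132.

132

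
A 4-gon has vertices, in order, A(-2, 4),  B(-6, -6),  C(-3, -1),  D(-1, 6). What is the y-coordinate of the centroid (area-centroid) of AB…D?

-1/13

Apply the shoelace (surveyor's) formula. First the cross-terms c_i = x_i·y_{i+1} − x_{i+1}·y_i:
  36, -12, -19, 8  ⇒  2A = 13, A = 6.5.
Then Σ (y_i + y_{i+1})·c_i = -3, so ȳ = -3 / (6·6.5) = -1/13.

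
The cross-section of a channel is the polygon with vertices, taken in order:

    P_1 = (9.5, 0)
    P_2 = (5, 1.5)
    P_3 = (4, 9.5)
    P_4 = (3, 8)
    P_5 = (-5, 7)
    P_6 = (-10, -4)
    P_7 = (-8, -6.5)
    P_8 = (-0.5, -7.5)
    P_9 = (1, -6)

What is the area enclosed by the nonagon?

183.75

Apply the surveyor's formula: 2A = Σ (x_i·y_{i+1} − x_{i+1}·y_i), indices taken mod 9.
Σ = (14.25) + (41.5) + (3.5) + (61) + (90) + (33) + (56.75) + (10.5) + (57) = 367.5
Area = |Σ|/2 = 183.75.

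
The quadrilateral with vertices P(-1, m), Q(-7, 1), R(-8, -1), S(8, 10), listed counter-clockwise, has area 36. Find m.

8

The doubled signed area Σ (x_i y_{i+1} − x_{i+1} y_i) is linear in m.
With m=0 it equals -48; the coefficient of m is 15 (from the two edges through P).
So 15·m + -48 = 2·36 = 72 ⇒ m = 8.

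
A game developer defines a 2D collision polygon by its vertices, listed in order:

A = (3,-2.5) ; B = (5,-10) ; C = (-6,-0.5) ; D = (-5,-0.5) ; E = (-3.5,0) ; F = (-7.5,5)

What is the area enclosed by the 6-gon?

47.5

A→B: (3)(-10) − (5)(-2.5) = -17.5
B→C: (5)(-0.5) − (-6)(-10) = -62.5
C→D: (-6)(-0.5) − (-5)(-0.5) = 0.5
D→E: (-5)(0) − (-3.5)(-0.5) = -1.75
E→F: (-3.5)(5) − (-7.5)(0) = -17.5
F→A: (-7.5)(-2.5) − (3)(5) = 3.75
Σ = -95
Area = |Σ|/2 = 47.5.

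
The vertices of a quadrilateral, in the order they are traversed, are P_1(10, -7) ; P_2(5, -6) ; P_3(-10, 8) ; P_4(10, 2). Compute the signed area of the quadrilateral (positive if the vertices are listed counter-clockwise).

-117.5

P_1→P_2: (10)(-6) − (5)(-7) = -25
P_2→P_3: (5)(8) − (-10)(-6) = -20
P_3→P_4: (-10)(2) − (10)(8) = -100
P_4→P_1: (10)(-7) − (10)(2) = -90
Σ = -235
Signed area = Σ/2 = -117.5 (negative ⇒ clockwise traversal).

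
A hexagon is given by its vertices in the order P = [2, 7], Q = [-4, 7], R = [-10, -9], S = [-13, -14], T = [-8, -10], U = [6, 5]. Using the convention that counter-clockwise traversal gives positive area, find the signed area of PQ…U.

Apply the surveyor's formula: 2A = Σ (x_i·y_{i+1} − x_{i+1}·y_i), indices taken mod 6.
Σ = (42) + (106) + (23) + (18) + (20) + (32) = 241
Signed area = Σ/2 = 120.5 (positive ⇒ counter-clockwise traversal).

120.5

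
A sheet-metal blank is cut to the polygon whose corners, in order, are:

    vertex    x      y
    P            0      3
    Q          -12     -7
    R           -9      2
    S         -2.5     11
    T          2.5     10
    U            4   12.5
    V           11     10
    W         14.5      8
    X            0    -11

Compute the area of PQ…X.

Apply the shoelace formula: 2A = Σ (x_i·y_{i+1} − x_{i+1}·y_i), indices taken mod 9.
Cross-terms: 36, -87, -94, -52.5, -8.75, -97.5, -57, -159.5, 0  ⇒  Σ = -520.25
Area = |Σ|/2 = 260.125.

260.125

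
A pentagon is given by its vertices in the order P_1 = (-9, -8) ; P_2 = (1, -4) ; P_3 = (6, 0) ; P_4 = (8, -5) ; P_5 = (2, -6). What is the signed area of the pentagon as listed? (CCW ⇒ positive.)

-35

Cross-terms: 44, 24, -30, -38, -70  ⇒  Σ = -70
Signed area = Σ/2 = -35 (negative ⇒ clockwise traversal).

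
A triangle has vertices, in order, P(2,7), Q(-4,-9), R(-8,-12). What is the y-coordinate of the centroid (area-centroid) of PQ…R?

-14/3

Apply the shoelace (surveyor's) formula. First the cross-terms c_i = x_i·y_{i+1} − x_{i+1}·y_i:
  10, -24, -32  ⇒  2A = -46, A = -23.
Then Σ (y_i + y_{i+1})·c_i = 644, so ȳ = 644 / (6·(-23)) = -14/3.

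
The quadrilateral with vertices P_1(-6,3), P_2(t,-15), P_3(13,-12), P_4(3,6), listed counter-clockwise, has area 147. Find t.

10

Write out the shoelace sum; only the two edges meeting at P_2 involve t:
2·Area = [((-6)·(-15) − t·3) + (t·(-12) − 13·(-15))] + 159
       = -15·t + 444 = 294
⇒ t = 10.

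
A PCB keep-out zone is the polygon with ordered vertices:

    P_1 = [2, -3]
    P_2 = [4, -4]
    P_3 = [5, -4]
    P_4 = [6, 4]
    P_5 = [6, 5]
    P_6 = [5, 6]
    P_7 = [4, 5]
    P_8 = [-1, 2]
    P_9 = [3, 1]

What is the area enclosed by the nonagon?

32.5

Apply the shoelace (surveyor's) formula: 2A = Σ (x_i·y_{i+1} − x_{i+1}·y_i), indices taken mod 9.
Σ = (4) + (4) + (44) + (6) + (11) + (1) + (13) + (-7) + (-11) = 65
Area = |Σ|/2 = 32.5.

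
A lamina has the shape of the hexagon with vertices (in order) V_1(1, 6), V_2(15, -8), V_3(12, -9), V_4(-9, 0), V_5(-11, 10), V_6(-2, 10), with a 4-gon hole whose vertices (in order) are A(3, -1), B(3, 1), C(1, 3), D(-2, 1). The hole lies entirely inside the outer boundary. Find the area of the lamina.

Outer boundary:
V_1→V_2: (1)(-8) − (15)(6) = -98
V_2→V_3: (15)(-9) − (12)(-8) = -39
V_3→V_4: (12)(0) − (-9)(-9) = -81
V_4→V_5: (-9)(10) − (-11)(0) = -90
V_5→V_6: (-11)(10) − (-2)(10) = -90
V_6→V_1: (-2)(6) − (1)(10) = -22
Σ = -420
Area = |Σ|/2 = 210.
Hole:
Σ = (6) + (8) + (7) + (-1) = 20
Area = |Σ|/2 = 10.
Net area = 210 − 10 = 200.

200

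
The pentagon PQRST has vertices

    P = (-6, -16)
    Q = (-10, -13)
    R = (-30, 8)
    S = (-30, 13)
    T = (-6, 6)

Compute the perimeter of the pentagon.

86

|PQ| = √((-4)² + (3)²) = √25 = 5
|QR| = √((-20)² + (21)²) = √841 = 29
|RS| = √((0)² + (5)²) = √25 = 5
|ST| = √((24)² + (-7)²) = √625 = 25
|TP| = √((0)² + (-22)²) = √484 = 22
Perimeter = 5 + 29 + 5 + 25 + 22 = 86.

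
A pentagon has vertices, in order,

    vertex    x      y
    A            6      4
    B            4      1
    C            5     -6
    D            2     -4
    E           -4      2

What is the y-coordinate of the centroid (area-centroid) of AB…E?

Apply the surveyor's formula. First the cross-terms c_i = x_i·y_{i+1} − x_{i+1}·y_i:
  -10, -29, -8, -12, -28  ⇒  2A = -87, A = -43.5.
Then Σ (y_i + y_{i+1})·c_i = 31, so ȳ = 31 / (6·(-43.5)) = -31/261.

-31/261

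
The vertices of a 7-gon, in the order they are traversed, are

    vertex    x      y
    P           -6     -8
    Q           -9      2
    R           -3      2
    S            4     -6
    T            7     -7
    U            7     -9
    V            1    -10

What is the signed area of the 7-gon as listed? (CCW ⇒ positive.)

-107.5

Apply Gauss's area formula: 2A = Σ (x_i·y_{i+1} − x_{i+1}·y_i), indices taken mod 7.
Cross-terms: -84, -12, 10, 14, -14, -61, -68  ⇒  Σ = -215
Signed area = Σ/2 = -107.5 (negative ⇒ clockwise traversal).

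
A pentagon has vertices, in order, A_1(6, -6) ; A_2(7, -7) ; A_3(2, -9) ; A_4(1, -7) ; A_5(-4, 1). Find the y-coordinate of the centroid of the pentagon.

-104/21

Apply the shoelace formula. First the cross-terms c_i = x_i·y_{i+1} − x_{i+1}·y_i:
  0, -49, -5, -27, 18  ⇒  2A = -63, A = -31.5.
Then Σ (y_i + y_{i+1})·c_i = 936, so ȳ = 936 / (6·(-31.5)) = -104/21.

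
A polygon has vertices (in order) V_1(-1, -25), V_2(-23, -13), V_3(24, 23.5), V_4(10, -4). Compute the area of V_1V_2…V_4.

Cross-terms: -562, -228.5, -331, -254  ⇒  Σ = -1375.5
Area = |Σ|/2 = 687.75.

687.75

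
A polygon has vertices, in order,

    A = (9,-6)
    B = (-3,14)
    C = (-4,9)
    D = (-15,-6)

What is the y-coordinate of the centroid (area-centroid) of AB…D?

Apply the shoelace (surveyor's) formula. First the cross-terms c_i = x_i·y_{i+1} − x_{i+1}·y_i:
  108, 29, 159, 144  ⇒  2A = 440, A = 220.
Then Σ (y_i + y_{i+1})·c_i = 280, so ȳ = 280 / (6·220) = 7/33.

7/33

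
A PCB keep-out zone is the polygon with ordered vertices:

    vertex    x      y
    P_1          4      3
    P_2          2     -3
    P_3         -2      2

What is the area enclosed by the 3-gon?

Σ = (-18) + (-2) + (-14) = -34
Area = |Σ|/2 = 17.

17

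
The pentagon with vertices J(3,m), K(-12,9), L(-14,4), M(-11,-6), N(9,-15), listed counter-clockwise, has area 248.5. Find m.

0

Write out the shoelace sum; only the two edges meeting at J involve m:
2·Area = [(9·m − 3·(-15)) + (3·9 − (-12)·m)] + 425
       = 21·m + 497 = 497
⇒ m = 0.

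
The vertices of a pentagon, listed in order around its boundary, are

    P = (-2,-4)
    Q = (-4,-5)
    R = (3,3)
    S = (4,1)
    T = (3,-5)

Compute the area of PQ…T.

28.5

Cross-terms: -6, 3, -9, -23, -22  ⇒  Σ = -57
Area = |Σ|/2 = 28.5.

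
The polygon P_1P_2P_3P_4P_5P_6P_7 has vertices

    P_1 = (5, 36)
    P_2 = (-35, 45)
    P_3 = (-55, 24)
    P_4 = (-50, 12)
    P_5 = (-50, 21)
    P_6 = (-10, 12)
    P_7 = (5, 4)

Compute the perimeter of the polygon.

|P_1P_2| = √((-40)² + (9)²) = √1681 = 41
|P_2P_3| = √((-20)² + (-21)²) = √841 = 29
|P_3P_4| = √((5)² + (-12)²) = √169 = 13
|P_4P_5| = √((0)² + (9)²) = √81 = 9
|P_5P_6| = √((40)² + (-9)²) = √1681 = 41
|P_6P_7| = √((15)² + (-8)²) = √289 = 17
|P_7P_1| = √((0)² + (32)²) = √1024 = 32
Perimeter = 41 + 29 + 13 + 9 + 41 + 17 + 32 = 182.

182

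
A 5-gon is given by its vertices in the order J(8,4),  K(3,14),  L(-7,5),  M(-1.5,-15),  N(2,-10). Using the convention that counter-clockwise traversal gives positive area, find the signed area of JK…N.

229.25

Apply the shoelace formula: 2A = Σ (x_i·y_{i+1} − x_{i+1}·y_i), indices taken mod 5.
J→K: (8)(14) − (3)(4) = 100
K→L: (3)(5) − (-7)(14) = 113
L→M: (-7)(-15) − (-1.5)(5) = 112.5
M→N: (-1.5)(-10) − (2)(-15) = 45
N→J: (2)(4) − (8)(-10) = 88
Σ = 458.5
Signed area = Σ/2 = 229.25 (positive ⇒ counter-clockwise traversal).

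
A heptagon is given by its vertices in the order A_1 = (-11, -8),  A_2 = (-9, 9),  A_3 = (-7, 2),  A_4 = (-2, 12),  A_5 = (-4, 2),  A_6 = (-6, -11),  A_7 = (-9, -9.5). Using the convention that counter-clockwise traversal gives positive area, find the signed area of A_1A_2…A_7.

Apply the shoelace (surveyor's) formula: 2A = Σ (x_i·y_{i+1} − x_{i+1}·y_i), indices taken mod 7.
Σ = (-171) + (45) + (-80) + (44) + (56) + (-42) + (-32.5) = -180.5
Signed area = Σ/2 = -90.25 (negative ⇒ clockwise traversal).

-90.25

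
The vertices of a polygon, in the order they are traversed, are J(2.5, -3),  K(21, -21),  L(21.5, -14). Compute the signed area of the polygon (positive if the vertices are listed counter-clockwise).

69.25

Σ = (10.5) + (157.5) + (-29.5) = 138.5
Signed area = Σ/2 = 69.25 (positive ⇒ counter-clockwise traversal).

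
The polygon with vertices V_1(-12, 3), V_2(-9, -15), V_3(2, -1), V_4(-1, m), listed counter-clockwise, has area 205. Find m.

Write out the shoelace sum; only the two edges meeting at V_4 involve m:
2·Area = [(2·m − (-1)·(-1)) + ((-1)·3 − (-12)·m)] + 246
       = 14·m + 242 = 410
⇒ m = 12.

12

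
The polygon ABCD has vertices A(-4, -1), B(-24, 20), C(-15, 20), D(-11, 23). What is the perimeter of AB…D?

|AB| = √((-20)² + (21)²) = √841 = 29
|BC| = √((9)² + (0)²) = √81 = 9
|CD| = √((4)² + (3)²) = √25 = 5
|DA| = √((7)² + (-24)²) = √625 = 25
Perimeter = 29 + 9 + 5 + 25 = 68.

68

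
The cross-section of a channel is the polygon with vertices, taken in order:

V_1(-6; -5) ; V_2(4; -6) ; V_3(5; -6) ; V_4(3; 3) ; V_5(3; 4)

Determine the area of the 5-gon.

Apply the shoelace formula: 2A = Σ (x_i·y_{i+1} − x_{i+1}·y_i), indices taken mod 5.
Σ = (56) + (6) + (33) + (3) + (9) = 107
Area = |Σ|/2 = 53.5.

53.5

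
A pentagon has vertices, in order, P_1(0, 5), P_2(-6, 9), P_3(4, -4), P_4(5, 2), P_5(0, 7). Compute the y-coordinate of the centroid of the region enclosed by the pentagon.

Apply the surveyor's formula. First the cross-terms c_i = x_i·y_{i+1} − x_{i+1}·y_i:
  30, -12, 28, 35, 0  ⇒  2A = 81, A = 40.5.
Then Σ (y_i + y_{i+1})·c_i = 619, so ȳ = 619 / (6·40.5) = 619/243.

619/243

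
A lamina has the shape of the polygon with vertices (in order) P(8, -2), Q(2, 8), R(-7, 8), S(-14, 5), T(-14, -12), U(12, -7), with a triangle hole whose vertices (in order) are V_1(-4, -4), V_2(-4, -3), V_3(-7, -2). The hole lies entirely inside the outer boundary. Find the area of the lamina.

363

Outer boundary:
Apply Gauss's area formula: 2A = Σ (x_i·y_{i+1} − x_{i+1}·y_i), indices taken mod 6.
Cross-terms: 68, 72, 77, 238, 242, 32  ⇒  Σ = 729
Area = |Σ|/2 = 364.5.
Hole:
Apply the shoelace (surveyor's) formula: 2A = Σ (x_i·y_{i+1} − x_{i+1}·y_i), indices taken mod 3.
V_1→V_2: (-4)(-3) − (-4)(-4) = -4
V_2→V_3: (-4)(-2) − (-7)(-3) = -13
V_3→V_1: (-7)(-4) − (-4)(-2) = 20
Σ = 3
Area = |Σ|/2 = 1.5.
Net area = 364.5 − 1.5 = 363.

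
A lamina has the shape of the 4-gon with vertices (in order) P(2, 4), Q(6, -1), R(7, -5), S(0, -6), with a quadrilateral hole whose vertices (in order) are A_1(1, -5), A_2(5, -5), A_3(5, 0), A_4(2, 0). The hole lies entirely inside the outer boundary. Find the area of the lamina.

Outer boundary:
Cross-terms: -26, -23, -42, 12  ⇒  Σ = -79
Area = |Σ|/2 = 39.5.
Hole:
Apply Gauss's area formula: 2A = Σ (x_i·y_{i+1} − x_{i+1}·y_i), indices taken mod 4.
Σ = (20) + (25) + (0) + (-10) = 35
Area = |Σ|/2 = 17.5.
Net area = 39.5 − 17.5 = 22.

22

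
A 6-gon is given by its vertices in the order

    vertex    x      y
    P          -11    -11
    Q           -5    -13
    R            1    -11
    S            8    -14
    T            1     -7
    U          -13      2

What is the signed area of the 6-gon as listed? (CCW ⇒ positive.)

Apply the surveyor's formula: 2A = Σ (x_i·y_{i+1} − x_{i+1}·y_i), indices taken mod 6.
Cross-terms: 88, 68, 74, -42, -89, 165  ⇒  Σ = 264
Signed area = Σ/2 = 132 (positive ⇒ counter-clockwise traversal).

132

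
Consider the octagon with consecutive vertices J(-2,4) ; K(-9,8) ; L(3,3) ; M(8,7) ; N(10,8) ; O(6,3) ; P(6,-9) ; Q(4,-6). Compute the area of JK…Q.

63

Apply the shoelace (surveyor's) formula: 2A = Σ (x_i·y_{i+1} − x_{i+1}·y_i), indices taken mod 8.
Σ = (20) + (-51) + (-3) + (-6) + (-18) + (-72) + (0) + (4) = -126
Area = |Σ|/2 = 63.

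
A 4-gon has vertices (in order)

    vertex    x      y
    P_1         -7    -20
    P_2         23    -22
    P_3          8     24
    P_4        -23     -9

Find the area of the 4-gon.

Apply the shoelace (surveyor's) formula: 2A = Σ (x_i·y_{i+1} − x_{i+1}·y_i), indices taken mod 4.
Σ = (614) + (728) + (480) + (397) = 2219
Area = |Σ|/2 = 1109.5.

1109.5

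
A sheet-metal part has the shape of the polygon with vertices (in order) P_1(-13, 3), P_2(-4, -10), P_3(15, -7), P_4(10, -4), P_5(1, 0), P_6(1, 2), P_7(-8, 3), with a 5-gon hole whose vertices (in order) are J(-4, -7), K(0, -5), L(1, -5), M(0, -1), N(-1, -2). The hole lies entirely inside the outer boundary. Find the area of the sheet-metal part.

174

Outer boundary:
Apply Gauss's area formula: 2A = Σ (x_i·y_{i+1} − x_{i+1}·y_i), indices taken mod 7.
P_1→P_2: (-13)(-10) − (-4)(3) = 142
P_2→P_3: (-4)(-7) − (15)(-10) = 178
P_3→P_4: (15)(-4) − (10)(-7) = 10
P_4→P_5: (10)(0) − (1)(-4) = 4
P_5→P_6: (1)(2) − (1)(0) = 2
P_6→P_7: (1)(3) − (-8)(2) = 19
P_7→P_1: (-8)(3) − (-13)(3) = 15
Σ = 370
Area = |Σ|/2 = 185.
Hole:
Apply Gauss's area formula: 2A = Σ (x_i·y_{i+1} − x_{i+1}·y_i), indices taken mod 5.
Cross-terms: 20, 5, -1, -1, -1  ⇒  Σ = 22
Area = |Σ|/2 = 11.
Net area = 185 − 11 = 174.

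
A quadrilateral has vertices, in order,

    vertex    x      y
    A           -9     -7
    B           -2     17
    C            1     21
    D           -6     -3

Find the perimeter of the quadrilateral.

|AB| = √((7)² + (24)²) = √625 = 25
|BC| = √((3)² + (4)²) = √25 = 5
|CD| = √((-7)² + (-24)²) = √625 = 25
|DA| = √((-3)² + (-4)²) = √25 = 5
Perimeter = 25 + 5 + 25 + 5 = 60.

60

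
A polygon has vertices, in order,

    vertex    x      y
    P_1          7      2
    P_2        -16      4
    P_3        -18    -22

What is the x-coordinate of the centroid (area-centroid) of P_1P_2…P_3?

Apply the shoelace formula. First the cross-terms c_i = x_i·y_{i+1} − x_{i+1}·y_i:
  60, 424, 118  ⇒  2A = 602, A = 301.
Then Σ (x_i + x_{i+1})·c_i = -16254, so x̄ = -16254 / (6·301) = -9.

-9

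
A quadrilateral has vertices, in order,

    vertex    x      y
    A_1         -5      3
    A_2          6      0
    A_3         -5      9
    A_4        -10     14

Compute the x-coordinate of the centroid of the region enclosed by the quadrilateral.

-3

Apply the shoelace formula. First the cross-terms c_i = x_i·y_{i+1} − x_{i+1}·y_i:
  -18, 54, 20, 40  ⇒  2A = 96, A = 48.
Then Σ (x_i + x_{i+1})·c_i = -864, so x̄ = -864 / (6·48) = -3.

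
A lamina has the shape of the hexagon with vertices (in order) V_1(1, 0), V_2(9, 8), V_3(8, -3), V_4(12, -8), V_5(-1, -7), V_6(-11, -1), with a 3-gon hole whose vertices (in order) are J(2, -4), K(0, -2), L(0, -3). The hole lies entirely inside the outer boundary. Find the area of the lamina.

138

Outer boundary:
Apply the surveyor's formula: 2A = Σ (x_i·y_{i+1} − x_{i+1}·y_i), indices taken mod 6.
V_1→V_2: (1)(8) − (9)(0) = 8
V_2→V_3: (9)(-3) − (8)(8) = -91
V_3→V_4: (8)(-8) − (12)(-3) = -28
V_4→V_5: (12)(-7) − (-1)(-8) = -92
V_5→V_6: (-1)(-1) − (-11)(-7) = -76
V_6→V_1: (-11)(0) − (1)(-1) = 1
Σ = -278
Area = |Σ|/2 = 139.
Hole:
Cross-terms: -4, 0, 6  ⇒  Σ = 2
Area = |Σ|/2 = 1.
Net area = 139 − 1 = 138.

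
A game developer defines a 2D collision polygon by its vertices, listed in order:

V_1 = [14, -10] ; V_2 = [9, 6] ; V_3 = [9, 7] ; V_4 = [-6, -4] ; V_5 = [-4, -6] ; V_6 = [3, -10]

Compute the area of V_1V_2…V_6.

Cross-terms: 174, 9, 6, 20, 58, 110  ⇒  Σ = 377
Area = |Σ|/2 = 188.5.

188.5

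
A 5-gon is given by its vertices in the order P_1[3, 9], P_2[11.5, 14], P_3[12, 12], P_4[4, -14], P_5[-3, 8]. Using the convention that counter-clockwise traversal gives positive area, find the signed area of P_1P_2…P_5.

Apply the surveyor's formula: 2A = Σ (x_i·y_{i+1} − x_{i+1}·y_i), indices taken mod 5.
Σ = (-61.5) + (-30) + (-216) + (-10) + (-51) = -368.5
Signed area = Σ/2 = -184.25 (negative ⇒ clockwise traversal).

-184.25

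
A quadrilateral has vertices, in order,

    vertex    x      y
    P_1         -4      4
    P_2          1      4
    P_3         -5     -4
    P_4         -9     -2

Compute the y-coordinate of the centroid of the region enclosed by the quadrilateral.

Apply the surveyor's formula. First the cross-terms c_i = x_i·y_{i+1} − x_{i+1}·y_i:
  -20, 16, -26, -44  ⇒  2A = -74, A = -37.
Then Σ (y_i + y_{i+1})·c_i = -92, so ȳ = -92 / (6·(-37)) = 46/111.

46/111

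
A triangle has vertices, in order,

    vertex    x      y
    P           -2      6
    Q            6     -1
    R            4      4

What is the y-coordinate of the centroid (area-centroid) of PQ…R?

Apply the shoelace (surveyor's) formula. First the cross-terms c_i = x_i·y_{i+1} − x_{i+1}·y_i:
  -34, 28, 32  ⇒  2A = 26, A = 13.
Then Σ (y_i + y_{i+1})·c_i = 234, so ȳ = 234 / (6·13) = 3.

3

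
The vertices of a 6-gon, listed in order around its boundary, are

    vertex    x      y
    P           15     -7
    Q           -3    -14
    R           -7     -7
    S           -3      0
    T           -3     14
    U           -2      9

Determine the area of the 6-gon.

Cross-terms: -231, -77, -21, -42, 1, -121  ⇒  Σ = -491
Area = |Σ|/2 = 245.5.

245.5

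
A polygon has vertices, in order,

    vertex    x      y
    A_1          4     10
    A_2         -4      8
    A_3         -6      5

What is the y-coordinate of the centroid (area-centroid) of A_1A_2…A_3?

Apply the shoelace (surveyor's) formula. First the cross-terms c_i = x_i·y_{i+1} − x_{i+1}·y_i:
  72, 28, -80  ⇒  2A = 20, A = 10.
Then Σ (y_i + y_{i+1})·c_i = 460, so ȳ = 460 / (6·10) = 23/3.

23/3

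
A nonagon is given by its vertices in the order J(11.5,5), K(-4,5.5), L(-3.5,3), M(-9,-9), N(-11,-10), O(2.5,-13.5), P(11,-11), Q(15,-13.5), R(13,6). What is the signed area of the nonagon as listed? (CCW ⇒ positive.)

Apply the shoelace (surveyor's) formula: 2A = Σ (x_i·y_{i+1} − x_{i+1}·y_i), indices taken mod 9.
Cross-terms: 83.25, 7.25, 58.5, -9, 173.5, 121, 16.5, 265.5, -4  ⇒  Σ = 712.5
Signed area = Σ/2 = 356.25 (positive ⇒ counter-clockwise traversal).

356.25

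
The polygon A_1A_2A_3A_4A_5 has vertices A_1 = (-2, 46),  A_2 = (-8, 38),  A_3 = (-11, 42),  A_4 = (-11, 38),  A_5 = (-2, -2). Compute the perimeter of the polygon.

108

|A_1A_2| = √((-6)² + (-8)²) = √100 = 10
|A_2A_3| = √((-3)² + (4)²) = √25 = 5
|A_3A_4| = √((0)² + (-4)²) = √16 = 4
|A_4A_5| = √((9)² + (-40)²) = √1681 = 41
|A_5A_1| = √((0)² + (48)²) = √2304 = 48
Perimeter = 10 + 5 + 4 + 41 + 48 = 108.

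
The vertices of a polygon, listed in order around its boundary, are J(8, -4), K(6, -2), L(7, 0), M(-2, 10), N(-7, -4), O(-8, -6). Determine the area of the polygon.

130

Σ = (8) + (14) + (70) + (78) + (10) + (80) = 260
Area = |Σ|/2 = 130.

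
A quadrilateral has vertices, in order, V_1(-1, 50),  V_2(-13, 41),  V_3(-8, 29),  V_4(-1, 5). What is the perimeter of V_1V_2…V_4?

|V_1V_2| = √((-12)² + (-9)²) = √225 = 15
|V_2V_3| = √((5)² + (-12)²) = √169 = 13
|V_3V_4| = √((7)² + (-24)²) = √625 = 25
|V_4V_1| = √((0)² + (45)²) = √2025 = 45
Perimeter = 15 + 13 + 25 + 45 = 98.

98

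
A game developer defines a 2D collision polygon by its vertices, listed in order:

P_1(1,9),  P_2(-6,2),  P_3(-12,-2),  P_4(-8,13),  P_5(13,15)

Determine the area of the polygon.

Apply Gauss's area formula: 2A = Σ (x_i·y_{i+1} − x_{i+1}·y_i), indices taken mod 5.
Σ = (56) + (36) + (-172) + (-289) + (102) = -267
Area = |Σ|/2 = 133.5.

133.5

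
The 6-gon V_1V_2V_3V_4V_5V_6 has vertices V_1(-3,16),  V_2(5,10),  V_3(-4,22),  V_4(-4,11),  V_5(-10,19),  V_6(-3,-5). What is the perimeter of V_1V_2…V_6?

92

|V_1V_2| = √((8)² + (-6)²) = √100 = 10
|V_2V_3| = √((-9)² + (12)²) = √225 = 15
|V_3V_4| = √((0)² + (-11)²) = √121 = 11
|V_4V_5| = √((-6)² + (8)²) = √100 = 10
|V_5V_6| = √((7)² + (-24)²) = √625 = 25
|V_6V_1| = √((0)² + (21)²) = √441 = 21
Perimeter = 10 + 15 + 11 + 10 + 25 + 21 = 92.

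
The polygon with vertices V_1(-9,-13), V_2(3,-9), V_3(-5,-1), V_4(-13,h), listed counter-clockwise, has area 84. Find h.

-15

The doubled signed area Σ (x_i y_{i+1} − x_{i+1} y_i) is linear in h.
With h=0 it equals 228; the coefficient of h is 4 (from the two edges through V_4).
So 4·h + 228 = 2·84 = 168 ⇒ h = -15.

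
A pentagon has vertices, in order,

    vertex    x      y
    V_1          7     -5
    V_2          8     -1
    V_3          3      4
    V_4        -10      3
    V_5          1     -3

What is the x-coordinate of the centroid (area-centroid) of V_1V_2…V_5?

Apply Gauss's area formula. First the cross-terms c_i = x_i·y_{i+1} − x_{i+1}·y_i:
  33, 35, 49, 27, 16  ⇒  2A = 160, A = 80.
Then Σ (x_i + x_{i+1})·c_i = 422, so x̄ = 422 / (6·80) = 211/240.

211/240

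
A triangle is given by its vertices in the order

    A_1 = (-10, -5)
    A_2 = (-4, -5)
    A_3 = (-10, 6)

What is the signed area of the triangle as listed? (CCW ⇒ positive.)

33

Apply Gauss's area formula: 2A = Σ (x_i·y_{i+1} − x_{i+1}·y_i), indices taken mod 3.
Σ = (30) + (-74) + (110) = 66
Signed area = Σ/2 = 33 (positive ⇒ counter-clockwise traversal).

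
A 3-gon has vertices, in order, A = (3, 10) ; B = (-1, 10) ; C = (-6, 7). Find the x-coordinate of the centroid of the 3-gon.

Apply Gauss's area formula. First the cross-terms c_i = x_i·y_{i+1} − x_{i+1}·y_i:
  40, 53, -81  ⇒  2A = 12, A = 6.
Then Σ (x_i + x_{i+1})·c_i = -48, so x̄ = -48 / (6·6) = -4/3.

-4/3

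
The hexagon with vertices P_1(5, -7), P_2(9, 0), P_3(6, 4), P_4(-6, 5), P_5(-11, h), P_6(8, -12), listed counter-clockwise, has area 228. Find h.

-8

The doubled signed area Σ (x_i y_{i+1} − x_{i+1} y_i) is linear in h.
With h=0 it equals 344; the coefficient of h is -14 (from the two edges through P_5).
So -14·h + 344 = 2·228 = 456 ⇒ h = -8.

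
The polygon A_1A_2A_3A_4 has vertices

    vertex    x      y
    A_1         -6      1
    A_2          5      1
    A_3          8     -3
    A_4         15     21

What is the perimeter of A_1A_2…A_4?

|A_1A_2| = √((11)² + (0)²) = √121 = 11
|A_2A_3| = √((3)² + (-4)²) = √25 = 5
|A_3A_4| = √((7)² + (24)²) = √625 = 25
|A_4A_1| = √((-21)² + (-20)²) = √841 = 29
Perimeter = 11 + 5 + 25 + 29 = 70.

70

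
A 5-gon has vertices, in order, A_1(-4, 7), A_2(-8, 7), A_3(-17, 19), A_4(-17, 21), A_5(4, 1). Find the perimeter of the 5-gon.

|A_1A_2| = √((-4)² + (0)²) = √16 = 4
|A_2A_3| = √((-9)² + (12)²) = √225 = 15
|A_3A_4| = √((0)² + (2)²) = √4 = 2
|A_4A_5| = √((21)² + (-20)²) = √841 = 29
|A_5A_1| = √((-8)² + (6)²) = √100 = 10
Perimeter = 4 + 15 + 2 + 29 + 10 = 60.

60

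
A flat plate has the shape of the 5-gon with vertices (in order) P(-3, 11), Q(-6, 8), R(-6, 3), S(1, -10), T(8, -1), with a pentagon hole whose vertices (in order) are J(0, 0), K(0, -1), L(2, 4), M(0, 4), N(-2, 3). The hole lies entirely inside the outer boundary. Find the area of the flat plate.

137.5

Outer boundary:
Apply the shoelace formula: 2A = Σ (x_i·y_{i+1} − x_{i+1}·y_i), indices taken mod 5.
Cross-terms: 42, 30, 57, 79, 85  ⇒  Σ = 293
Area = |Σ|/2 = 146.5.
Hole:
Σ = (0) + (2) + (8) + (8) + (0) = 18
Area = |Σ|/2 = 9.
Net area = 146.5 − 9 = 137.5.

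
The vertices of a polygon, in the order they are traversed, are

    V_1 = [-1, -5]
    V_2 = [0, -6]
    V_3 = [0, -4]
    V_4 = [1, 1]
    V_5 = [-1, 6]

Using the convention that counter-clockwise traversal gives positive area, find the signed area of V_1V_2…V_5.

14

Apply the shoelace formula: 2A = Σ (x_i·y_{i+1} − x_{i+1}·y_i), indices taken mod 5.
V_1→V_2: (-1)(-6) − (0)(-5) = 6
V_2→V_3: (0)(-4) − (0)(-6) = 0
V_3→V_4: (0)(1) − (1)(-4) = 4
V_4→V_5: (1)(6) − (-1)(1) = 7
V_5→V_1: (-1)(-5) − (-1)(6) = 11
Σ = 28
Signed area = Σ/2 = 14 (positive ⇒ counter-clockwise traversal).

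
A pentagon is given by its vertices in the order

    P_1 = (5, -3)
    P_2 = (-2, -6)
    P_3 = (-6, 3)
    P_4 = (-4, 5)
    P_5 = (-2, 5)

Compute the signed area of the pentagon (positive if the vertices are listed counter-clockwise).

P_1→P_2: (5)(-6) − (-2)(-3) = -36
P_2→P_3: (-2)(3) − (-6)(-6) = -42
P_3→P_4: (-6)(5) − (-4)(3) = -18
P_4→P_5: (-4)(5) − (-2)(5) = -10
P_5→P_1: (-2)(-3) − (5)(5) = -19
Σ = -125
Signed area = Σ/2 = -62.5 (negative ⇒ clockwise traversal).

-62.5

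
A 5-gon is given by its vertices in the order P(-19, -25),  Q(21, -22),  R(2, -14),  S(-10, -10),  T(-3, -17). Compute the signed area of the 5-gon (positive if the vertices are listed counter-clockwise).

Apply the surveyor's formula: 2A = Σ (x_i·y_{i+1} − x_{i+1}·y_i), indices taken mod 5.
Cross-terms: 943, -250, -160, 140, -248  ⇒  Σ = 425
Signed area = Σ/2 = 212.5 (positive ⇒ counter-clockwise traversal).

212.5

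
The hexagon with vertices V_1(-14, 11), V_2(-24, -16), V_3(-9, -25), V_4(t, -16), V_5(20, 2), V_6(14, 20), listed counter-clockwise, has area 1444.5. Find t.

The doubled signed area Σ (x_i y_{i+1} − x_{i+1} y_i) is linear in t.
With t=0 it equals 2214; the coefficient of t is 27 (from the two edges through V_4).
So 27·t + 2214 = 2·1444.5 = 2889 ⇒ t = 25.

25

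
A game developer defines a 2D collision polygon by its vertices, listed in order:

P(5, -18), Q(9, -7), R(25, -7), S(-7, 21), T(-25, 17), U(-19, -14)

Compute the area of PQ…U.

P→Q: (5)(-7) − (9)(-18) = 127
Q→R: (9)(-7) − (25)(-7) = 112
R→S: (25)(21) − (-7)(-7) = 476
S→T: (-7)(17) − (-25)(21) = 406
T→U: (-25)(-14) − (-19)(17) = 673
U→P: (-19)(-18) − (5)(-14) = 412
Σ = 2206
Area = |Σ|/2 = 1103.

1103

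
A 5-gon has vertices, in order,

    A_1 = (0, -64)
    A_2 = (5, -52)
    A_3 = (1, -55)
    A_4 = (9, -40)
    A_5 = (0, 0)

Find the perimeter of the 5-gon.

|A_1A_2| = √((5)² + (12)²) = √169 = 13
|A_2A_3| = √((-4)² + (-3)²) = √25 = 5
|A_3A_4| = √((8)² + (15)²) = √289 = 17
|A_4A_5| = √((-9)² + (40)²) = √1681 = 41
|A_5A_1| = √((0)² + (-64)²) = √4096 = 64
Perimeter = 13 + 5 + 17 + 41 + 64 = 140.

140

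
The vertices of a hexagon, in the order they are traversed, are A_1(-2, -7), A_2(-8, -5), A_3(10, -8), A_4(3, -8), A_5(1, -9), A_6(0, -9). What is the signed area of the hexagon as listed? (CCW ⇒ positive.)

-17

Σ = (-46) + (114) + (-56) + (-19) + (-9) + (-18) = -34
Signed area = Σ/2 = -17 (negative ⇒ clockwise traversal).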